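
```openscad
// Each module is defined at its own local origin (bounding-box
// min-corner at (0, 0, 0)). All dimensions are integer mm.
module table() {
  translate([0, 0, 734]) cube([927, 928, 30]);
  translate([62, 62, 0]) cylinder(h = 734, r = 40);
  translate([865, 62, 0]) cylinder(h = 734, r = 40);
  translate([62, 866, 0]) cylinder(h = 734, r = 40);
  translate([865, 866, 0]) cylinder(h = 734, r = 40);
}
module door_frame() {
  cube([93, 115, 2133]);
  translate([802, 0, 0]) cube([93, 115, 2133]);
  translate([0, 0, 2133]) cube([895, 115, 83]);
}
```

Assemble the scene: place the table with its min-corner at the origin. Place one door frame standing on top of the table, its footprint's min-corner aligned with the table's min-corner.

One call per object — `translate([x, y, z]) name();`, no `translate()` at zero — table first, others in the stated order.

table();
translate([0, 0, 764]) door_frame();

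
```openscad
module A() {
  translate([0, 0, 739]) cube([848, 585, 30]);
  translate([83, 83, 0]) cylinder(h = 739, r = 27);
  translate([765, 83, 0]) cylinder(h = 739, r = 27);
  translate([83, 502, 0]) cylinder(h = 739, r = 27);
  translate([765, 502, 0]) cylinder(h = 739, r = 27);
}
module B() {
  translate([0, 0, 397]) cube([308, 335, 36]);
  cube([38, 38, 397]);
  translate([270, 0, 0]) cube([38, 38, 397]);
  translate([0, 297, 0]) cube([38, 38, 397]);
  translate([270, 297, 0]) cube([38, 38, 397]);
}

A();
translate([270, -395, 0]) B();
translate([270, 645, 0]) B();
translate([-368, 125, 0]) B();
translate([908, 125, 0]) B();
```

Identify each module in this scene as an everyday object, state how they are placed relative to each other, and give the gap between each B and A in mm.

A is a table. B is a stool. Four stools sit around the table at the −y, +y, −x, +x sides. The gap between each stool and the table is 60 mm.

Each stool's nearest face is 60 mm from the table's bounding box.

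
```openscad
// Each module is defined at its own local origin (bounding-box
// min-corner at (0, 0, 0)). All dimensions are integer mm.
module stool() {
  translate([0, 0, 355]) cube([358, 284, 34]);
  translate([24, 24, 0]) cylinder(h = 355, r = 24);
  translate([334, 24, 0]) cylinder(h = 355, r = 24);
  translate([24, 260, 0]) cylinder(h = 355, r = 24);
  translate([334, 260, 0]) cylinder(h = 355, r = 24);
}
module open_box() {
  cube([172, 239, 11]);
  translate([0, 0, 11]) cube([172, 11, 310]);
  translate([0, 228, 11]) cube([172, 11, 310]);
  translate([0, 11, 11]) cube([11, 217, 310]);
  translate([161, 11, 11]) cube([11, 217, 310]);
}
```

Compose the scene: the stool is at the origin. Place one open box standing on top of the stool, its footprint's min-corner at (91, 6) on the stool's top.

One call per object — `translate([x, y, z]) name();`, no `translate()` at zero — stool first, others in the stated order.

stool();
translate([91, 6, 389]) open_box();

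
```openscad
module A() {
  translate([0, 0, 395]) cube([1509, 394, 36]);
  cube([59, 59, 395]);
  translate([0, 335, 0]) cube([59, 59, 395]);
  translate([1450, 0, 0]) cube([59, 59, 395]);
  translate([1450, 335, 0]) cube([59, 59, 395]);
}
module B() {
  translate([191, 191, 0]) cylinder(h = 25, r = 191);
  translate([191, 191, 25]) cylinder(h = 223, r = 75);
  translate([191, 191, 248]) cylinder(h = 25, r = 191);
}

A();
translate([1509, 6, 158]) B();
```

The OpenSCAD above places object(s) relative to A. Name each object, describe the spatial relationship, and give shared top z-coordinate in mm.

A is a bench. B is a spool. The spool is beside the bench with their tops flush at z = 431. The shared top z-coordinate is 431 mm.

Both tops at z = 431 mm.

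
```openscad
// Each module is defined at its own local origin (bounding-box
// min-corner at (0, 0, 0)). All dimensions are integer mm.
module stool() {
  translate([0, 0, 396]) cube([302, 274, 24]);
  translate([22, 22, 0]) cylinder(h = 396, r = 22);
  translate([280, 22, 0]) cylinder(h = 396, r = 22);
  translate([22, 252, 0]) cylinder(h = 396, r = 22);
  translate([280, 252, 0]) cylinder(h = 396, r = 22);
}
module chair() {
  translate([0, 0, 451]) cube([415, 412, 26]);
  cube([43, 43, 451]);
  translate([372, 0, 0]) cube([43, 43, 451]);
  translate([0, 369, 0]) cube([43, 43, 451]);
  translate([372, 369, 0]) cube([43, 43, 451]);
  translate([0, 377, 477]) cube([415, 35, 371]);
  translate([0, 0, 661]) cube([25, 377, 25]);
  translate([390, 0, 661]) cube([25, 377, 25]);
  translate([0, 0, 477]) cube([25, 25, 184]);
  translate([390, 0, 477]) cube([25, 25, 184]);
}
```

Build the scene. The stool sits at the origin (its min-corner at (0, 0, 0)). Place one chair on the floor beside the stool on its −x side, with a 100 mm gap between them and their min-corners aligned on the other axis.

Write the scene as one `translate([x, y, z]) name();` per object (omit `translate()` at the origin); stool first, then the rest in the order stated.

stool();
translate([-515, 0, 0]) chair();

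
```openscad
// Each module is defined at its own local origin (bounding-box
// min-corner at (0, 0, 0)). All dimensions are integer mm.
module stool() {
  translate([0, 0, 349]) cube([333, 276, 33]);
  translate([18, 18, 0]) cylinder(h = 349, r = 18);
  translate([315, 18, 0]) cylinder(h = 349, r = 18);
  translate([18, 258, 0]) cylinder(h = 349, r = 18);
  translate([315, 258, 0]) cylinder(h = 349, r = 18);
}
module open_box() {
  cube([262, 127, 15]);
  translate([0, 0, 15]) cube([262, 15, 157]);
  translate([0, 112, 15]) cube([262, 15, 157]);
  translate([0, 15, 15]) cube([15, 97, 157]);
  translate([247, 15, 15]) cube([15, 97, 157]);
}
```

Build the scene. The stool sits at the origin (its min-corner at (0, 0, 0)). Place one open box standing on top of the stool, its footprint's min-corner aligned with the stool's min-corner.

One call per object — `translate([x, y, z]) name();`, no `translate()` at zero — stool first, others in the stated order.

stool();
translate([0, 0, 382]) open_box();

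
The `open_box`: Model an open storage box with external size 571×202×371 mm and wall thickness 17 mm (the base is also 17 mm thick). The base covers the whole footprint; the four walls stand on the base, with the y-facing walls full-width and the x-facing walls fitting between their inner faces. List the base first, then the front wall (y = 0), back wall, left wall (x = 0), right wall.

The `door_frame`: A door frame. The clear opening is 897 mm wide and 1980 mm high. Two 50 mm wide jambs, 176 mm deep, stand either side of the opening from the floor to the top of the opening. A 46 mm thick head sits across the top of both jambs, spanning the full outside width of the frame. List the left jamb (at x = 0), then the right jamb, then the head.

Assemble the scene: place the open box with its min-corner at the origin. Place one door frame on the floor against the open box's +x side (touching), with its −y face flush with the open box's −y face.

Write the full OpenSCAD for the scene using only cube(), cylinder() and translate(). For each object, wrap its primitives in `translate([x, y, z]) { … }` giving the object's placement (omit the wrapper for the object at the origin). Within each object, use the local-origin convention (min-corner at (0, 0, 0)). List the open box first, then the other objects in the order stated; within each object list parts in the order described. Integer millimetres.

cube([571, 202, 17]);
translate([0, 0, 17]) cube([571, 17, 354]);
translate([0, 185, 17]) cube([571, 17, 354]);
translate([0, 17, 17]) cube([17, 168, 354]);
translate([554, 17, 17]) cube([17, 168, 354]);
translate([571, 0, 0]) {
  cube([50, 176, 1980]);
  translate([947, 0, 0]) cube([50, 176, 1980]);
  translate([0, 0, 1980]) cube([997, 176, 46]);
}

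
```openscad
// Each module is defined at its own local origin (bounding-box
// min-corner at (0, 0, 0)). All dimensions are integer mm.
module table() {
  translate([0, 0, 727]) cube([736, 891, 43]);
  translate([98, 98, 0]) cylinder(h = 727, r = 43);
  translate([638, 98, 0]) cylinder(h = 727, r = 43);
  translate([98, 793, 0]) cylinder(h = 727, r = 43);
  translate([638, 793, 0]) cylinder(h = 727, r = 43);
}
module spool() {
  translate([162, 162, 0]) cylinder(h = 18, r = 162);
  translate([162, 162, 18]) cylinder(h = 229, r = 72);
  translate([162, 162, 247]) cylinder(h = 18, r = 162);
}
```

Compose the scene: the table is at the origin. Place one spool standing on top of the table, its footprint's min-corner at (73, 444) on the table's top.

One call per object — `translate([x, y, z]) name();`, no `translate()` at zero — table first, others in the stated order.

table();
translate([73, 444, 770]) spool();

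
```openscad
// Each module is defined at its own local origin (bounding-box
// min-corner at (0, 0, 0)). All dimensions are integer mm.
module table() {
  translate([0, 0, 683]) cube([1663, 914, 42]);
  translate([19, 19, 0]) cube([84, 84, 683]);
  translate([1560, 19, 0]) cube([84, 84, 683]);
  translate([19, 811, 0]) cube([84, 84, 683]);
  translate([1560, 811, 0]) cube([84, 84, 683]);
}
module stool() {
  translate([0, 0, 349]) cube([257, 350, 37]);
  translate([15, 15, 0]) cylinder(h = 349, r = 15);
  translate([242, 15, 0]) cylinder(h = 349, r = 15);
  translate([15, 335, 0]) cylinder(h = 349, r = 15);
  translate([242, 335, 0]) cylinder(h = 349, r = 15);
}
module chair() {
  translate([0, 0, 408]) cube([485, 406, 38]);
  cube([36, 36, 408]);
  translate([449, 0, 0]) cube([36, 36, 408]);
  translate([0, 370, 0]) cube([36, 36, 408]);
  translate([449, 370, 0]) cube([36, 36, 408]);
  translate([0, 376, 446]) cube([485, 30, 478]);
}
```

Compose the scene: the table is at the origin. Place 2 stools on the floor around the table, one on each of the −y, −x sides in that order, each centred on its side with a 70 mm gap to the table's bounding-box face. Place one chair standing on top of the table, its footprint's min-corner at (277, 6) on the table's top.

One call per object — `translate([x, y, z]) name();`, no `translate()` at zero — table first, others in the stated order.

table();
translate([703, -420, 0]) stool();
translate([-327, 282, 0]) stool();
translate([277, 6, 725]) chair();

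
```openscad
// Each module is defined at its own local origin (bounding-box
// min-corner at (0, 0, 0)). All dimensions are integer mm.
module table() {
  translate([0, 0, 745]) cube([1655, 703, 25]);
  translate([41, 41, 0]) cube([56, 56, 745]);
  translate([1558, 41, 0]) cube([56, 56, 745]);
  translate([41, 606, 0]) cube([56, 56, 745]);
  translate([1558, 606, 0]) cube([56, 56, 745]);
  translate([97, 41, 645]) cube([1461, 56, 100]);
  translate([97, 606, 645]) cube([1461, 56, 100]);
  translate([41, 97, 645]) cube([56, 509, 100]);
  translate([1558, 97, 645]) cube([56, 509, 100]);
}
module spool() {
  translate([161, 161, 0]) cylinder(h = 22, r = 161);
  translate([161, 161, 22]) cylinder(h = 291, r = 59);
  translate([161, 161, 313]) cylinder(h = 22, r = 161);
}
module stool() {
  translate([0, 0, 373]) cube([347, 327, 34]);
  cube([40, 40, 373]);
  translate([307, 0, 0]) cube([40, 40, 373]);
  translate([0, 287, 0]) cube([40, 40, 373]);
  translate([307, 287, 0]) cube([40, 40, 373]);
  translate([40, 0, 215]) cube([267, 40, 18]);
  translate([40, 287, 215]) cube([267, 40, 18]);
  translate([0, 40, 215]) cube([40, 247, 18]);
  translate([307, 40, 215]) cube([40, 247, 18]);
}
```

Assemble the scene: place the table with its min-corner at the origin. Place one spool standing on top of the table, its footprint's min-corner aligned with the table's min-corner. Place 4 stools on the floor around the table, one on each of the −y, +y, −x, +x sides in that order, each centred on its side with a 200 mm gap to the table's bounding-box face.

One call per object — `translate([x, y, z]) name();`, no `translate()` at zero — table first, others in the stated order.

table();
translate([0, 0, 770]) spool();
translate([654, -527, 0]) stool();
translate([654, 903, 0]) stool();
translate([-547, 188, 0]) stool();
translate([1855, 188, 0]) stool();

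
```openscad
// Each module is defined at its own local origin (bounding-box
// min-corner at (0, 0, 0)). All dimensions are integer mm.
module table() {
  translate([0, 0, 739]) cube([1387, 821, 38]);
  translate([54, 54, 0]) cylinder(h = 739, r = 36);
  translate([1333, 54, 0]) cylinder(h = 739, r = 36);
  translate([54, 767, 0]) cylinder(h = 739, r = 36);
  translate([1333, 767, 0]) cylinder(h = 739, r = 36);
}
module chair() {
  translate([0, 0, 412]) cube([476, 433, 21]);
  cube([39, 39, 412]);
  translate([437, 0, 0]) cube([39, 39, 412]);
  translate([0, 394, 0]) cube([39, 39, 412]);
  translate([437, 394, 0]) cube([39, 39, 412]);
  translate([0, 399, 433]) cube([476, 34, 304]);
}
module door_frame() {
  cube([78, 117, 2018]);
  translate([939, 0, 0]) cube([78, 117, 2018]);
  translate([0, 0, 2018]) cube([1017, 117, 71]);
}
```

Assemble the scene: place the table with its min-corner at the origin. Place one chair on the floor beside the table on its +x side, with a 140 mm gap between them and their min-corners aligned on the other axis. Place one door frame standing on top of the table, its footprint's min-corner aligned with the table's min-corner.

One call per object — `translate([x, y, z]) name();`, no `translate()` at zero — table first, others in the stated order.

table();
translate([1527, 0, 0]) chair();
translate([0, 0, 777]) door_frame();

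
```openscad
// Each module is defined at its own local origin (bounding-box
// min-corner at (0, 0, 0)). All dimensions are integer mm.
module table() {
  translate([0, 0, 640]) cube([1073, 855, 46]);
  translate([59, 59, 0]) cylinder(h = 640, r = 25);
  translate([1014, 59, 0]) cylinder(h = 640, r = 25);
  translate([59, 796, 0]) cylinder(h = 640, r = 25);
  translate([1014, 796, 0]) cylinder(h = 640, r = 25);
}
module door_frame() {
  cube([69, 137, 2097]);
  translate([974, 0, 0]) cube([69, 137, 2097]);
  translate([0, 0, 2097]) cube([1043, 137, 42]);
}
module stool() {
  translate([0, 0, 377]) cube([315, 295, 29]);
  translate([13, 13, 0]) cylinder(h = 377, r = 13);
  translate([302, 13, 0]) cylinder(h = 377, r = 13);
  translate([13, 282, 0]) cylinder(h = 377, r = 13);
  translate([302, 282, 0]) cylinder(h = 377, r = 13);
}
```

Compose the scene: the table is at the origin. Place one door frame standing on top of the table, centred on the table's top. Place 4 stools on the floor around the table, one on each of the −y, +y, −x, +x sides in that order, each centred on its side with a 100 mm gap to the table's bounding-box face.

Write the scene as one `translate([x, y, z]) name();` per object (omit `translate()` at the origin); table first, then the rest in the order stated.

table();
translate([15, 359, 686]) door_frame();
translate([379, -395, 0]) stool();
translate([379, 955, 0]) stool();
translate([-415, 280, 0]) stool();
translate([1173, 280, 0]) stool();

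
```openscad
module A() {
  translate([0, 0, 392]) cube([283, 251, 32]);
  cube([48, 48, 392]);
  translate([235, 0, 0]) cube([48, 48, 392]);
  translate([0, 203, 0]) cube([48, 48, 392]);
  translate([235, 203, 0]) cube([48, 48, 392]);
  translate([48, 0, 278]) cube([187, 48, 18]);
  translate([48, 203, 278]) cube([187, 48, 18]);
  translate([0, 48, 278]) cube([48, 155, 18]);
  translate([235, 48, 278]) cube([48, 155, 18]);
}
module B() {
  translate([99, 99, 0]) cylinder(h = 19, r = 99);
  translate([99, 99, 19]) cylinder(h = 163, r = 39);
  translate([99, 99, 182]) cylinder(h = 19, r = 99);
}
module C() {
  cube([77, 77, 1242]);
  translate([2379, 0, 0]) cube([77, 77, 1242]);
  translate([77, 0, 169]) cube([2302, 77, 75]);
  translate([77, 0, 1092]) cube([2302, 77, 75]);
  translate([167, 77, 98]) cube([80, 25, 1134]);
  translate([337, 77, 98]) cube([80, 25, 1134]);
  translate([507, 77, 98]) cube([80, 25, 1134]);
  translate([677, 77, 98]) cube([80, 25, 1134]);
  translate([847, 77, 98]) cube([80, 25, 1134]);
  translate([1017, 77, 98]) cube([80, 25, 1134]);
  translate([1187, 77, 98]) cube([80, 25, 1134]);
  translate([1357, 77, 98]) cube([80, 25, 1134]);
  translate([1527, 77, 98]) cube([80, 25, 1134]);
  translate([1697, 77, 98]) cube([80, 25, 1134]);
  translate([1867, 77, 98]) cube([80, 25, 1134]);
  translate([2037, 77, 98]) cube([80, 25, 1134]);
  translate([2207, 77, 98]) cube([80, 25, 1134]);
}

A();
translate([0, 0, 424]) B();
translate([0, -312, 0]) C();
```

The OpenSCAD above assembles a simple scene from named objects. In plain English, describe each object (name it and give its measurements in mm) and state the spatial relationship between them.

A is a four-legged stool. The seat is a 283×251×32 mm slab whose top surface is at z = 424 mm; four square legs, each 48×48 mm in cross-section, run from the floor (z = 0) to the underside of the seat, each flush with a corner of the seat. Four stretchers, 48 mm wide and 18 mm tall, connect adjacent legs with their undersides at z = 278 mm, each running between the inner faces of the legs it joins and aligned with the legs' outer faces on the other axis.

B is a spool: two coaxial disc flanges of radius 99 mm and thickness 19 mm, joined by a core cylinder of radius 39 mm and height 163 mm. The lower flange rests on z = 0 and the three cylinders share a vertical axis.

C is a fence section. Two 77×77 mm posts, 1242 mm tall, stand on the floor with a clear span of 2302 mm between their inner faces. Two horizontal rails of 77×75 mm section span the gap between the posts with their undersides at z = 169 mm and z = 1092 mm, flush with the posts' −y face. 13 pickets, each 80 mm wide, 25 mm thick and 1134 mm tall, are fixed to the +y face of the rails with their bottoms at z = 98 mm, evenly spaced across the span with equal gaps (rounded down to the nearest mm) at the −x end and between each pair — any rounding remainder accumulates at the +x end.

The spool is on top of the stool. The fence section is on the floor beside the stool on its −y side.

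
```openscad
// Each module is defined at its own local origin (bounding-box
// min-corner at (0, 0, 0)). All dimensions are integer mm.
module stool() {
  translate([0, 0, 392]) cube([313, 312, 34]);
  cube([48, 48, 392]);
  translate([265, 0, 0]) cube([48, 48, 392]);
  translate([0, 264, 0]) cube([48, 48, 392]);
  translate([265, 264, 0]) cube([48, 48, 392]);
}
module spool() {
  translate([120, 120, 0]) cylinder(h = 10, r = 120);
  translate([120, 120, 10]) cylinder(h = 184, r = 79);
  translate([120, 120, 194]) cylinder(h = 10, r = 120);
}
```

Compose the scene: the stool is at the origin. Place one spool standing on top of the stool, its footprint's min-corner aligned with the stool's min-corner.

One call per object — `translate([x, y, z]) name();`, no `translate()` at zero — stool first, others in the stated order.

stool();
translate([0, 0, 426]) spool();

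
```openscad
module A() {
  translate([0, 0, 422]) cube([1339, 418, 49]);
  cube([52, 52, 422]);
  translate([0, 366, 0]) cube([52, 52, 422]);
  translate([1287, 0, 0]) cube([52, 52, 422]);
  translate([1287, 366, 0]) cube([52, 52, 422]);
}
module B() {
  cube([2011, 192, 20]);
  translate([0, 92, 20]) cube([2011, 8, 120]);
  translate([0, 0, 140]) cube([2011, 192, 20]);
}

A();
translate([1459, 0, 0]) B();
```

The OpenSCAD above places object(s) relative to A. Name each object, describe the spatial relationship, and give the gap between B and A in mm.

The I-beam's nearest face is 120 mm from the bench's +x face.

A is a bench. B is an I-beam. The I-beam is on the floor beside the bench on its +x side. The gap between the I-beam and the bench is 120 mm.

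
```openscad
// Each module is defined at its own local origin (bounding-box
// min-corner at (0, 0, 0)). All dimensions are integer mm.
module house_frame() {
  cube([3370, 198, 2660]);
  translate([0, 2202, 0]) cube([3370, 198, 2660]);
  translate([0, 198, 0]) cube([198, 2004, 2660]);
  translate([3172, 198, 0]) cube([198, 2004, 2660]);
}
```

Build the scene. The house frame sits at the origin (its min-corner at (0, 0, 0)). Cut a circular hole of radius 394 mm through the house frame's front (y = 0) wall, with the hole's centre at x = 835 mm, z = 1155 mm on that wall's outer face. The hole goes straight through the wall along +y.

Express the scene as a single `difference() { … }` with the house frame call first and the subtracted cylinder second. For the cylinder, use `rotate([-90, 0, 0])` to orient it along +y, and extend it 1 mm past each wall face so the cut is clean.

difference() {
  house_frame();
  translate([835, -1, 1155]) rotate([-90, 0, 0]) cylinder(h = 200, r = 394);
}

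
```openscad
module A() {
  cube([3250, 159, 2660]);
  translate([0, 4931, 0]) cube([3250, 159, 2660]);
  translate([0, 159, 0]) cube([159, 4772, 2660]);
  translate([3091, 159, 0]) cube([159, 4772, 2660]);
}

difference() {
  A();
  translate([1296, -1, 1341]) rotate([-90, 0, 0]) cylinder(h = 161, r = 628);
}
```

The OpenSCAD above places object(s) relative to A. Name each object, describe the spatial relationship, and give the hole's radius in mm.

A is a house frame. The house frame has a circular hole through its front wall. The hole's radius is 628 mm.

The subtracted cylinder has r = 628 mm.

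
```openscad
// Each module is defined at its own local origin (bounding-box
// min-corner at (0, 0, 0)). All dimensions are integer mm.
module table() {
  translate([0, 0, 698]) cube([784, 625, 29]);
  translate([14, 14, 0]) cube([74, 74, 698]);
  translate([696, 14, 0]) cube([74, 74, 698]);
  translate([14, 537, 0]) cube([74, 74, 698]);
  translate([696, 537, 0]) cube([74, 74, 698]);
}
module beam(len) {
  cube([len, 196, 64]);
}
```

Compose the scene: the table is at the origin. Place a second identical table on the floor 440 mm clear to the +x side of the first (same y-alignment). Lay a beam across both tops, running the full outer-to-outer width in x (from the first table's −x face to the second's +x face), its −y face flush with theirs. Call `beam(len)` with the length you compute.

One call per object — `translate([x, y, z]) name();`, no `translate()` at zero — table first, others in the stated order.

table();
translate([1224, 0, 0]) table();
translate([0, 0, 727]) beam(2008);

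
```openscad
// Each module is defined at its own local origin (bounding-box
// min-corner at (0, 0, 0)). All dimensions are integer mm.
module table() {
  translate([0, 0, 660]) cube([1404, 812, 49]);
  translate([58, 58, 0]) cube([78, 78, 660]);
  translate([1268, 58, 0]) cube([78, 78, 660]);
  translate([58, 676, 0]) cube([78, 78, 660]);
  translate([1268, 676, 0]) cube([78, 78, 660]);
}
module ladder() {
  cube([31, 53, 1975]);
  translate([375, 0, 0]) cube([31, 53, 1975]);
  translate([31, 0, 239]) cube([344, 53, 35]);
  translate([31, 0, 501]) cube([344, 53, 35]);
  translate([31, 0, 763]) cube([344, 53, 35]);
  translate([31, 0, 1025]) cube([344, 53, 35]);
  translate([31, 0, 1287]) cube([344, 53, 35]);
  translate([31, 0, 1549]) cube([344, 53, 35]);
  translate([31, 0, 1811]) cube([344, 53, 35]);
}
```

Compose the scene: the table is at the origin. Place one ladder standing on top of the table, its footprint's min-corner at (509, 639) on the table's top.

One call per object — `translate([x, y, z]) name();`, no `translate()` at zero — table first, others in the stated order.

table();
translate([509, 639, 709]) ladder();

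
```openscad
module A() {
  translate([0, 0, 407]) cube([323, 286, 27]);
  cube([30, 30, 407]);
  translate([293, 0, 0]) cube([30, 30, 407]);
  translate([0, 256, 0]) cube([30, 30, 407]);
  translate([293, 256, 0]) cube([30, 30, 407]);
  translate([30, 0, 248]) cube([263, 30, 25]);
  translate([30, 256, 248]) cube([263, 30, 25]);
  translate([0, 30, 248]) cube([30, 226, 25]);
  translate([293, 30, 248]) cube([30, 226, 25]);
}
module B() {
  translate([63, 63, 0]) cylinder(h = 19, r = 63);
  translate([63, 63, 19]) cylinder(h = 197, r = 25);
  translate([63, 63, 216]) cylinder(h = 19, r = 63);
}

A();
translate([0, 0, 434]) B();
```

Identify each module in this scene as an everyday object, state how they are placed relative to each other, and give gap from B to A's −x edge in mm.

The spool's min-x is at 0; the stool's min-x is 0; gap = 0 mm.

A is a stool. B is a spool. The spool is on top of the stool. The gap from the spool to the stool's −x edge is 0 mm.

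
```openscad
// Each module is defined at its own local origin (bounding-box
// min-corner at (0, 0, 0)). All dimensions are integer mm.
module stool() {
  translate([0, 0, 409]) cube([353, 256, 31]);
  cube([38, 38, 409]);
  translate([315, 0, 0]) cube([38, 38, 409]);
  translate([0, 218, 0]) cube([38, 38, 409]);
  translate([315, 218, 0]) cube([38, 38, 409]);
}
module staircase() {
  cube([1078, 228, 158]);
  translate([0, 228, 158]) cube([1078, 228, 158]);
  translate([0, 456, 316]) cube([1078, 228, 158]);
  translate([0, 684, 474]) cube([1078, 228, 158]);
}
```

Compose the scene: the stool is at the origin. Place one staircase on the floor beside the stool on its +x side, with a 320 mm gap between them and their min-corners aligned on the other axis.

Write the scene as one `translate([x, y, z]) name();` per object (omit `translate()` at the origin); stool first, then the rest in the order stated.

stool();
translate([673, 0, 0]) staircase();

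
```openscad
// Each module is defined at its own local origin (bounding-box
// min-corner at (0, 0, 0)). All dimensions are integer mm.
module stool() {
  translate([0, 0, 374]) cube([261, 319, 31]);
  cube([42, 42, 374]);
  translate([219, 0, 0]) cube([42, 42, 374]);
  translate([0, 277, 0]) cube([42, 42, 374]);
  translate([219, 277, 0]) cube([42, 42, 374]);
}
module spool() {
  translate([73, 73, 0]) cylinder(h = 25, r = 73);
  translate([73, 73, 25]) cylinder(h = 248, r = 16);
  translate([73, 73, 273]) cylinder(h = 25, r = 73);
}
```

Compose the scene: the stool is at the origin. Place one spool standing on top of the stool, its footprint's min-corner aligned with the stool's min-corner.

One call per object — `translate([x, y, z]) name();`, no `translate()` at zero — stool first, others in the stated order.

stool();
translate([0, 0, 405]) spool();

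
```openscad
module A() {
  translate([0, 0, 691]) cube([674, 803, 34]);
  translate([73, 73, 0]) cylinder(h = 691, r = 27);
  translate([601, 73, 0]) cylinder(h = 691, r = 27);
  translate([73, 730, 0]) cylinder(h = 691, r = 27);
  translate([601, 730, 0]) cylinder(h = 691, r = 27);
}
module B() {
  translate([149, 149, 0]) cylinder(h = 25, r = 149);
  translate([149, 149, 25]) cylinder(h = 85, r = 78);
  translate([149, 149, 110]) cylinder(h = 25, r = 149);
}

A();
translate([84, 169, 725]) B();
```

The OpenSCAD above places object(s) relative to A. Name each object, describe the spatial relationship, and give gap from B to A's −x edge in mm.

A is a table. B is a spool. The spool is on top of the table. The gap from the spool to the table's −x edge is 84 mm.

The spool's min-x is at 84; the table's min-x is 0; gap = 84 mm.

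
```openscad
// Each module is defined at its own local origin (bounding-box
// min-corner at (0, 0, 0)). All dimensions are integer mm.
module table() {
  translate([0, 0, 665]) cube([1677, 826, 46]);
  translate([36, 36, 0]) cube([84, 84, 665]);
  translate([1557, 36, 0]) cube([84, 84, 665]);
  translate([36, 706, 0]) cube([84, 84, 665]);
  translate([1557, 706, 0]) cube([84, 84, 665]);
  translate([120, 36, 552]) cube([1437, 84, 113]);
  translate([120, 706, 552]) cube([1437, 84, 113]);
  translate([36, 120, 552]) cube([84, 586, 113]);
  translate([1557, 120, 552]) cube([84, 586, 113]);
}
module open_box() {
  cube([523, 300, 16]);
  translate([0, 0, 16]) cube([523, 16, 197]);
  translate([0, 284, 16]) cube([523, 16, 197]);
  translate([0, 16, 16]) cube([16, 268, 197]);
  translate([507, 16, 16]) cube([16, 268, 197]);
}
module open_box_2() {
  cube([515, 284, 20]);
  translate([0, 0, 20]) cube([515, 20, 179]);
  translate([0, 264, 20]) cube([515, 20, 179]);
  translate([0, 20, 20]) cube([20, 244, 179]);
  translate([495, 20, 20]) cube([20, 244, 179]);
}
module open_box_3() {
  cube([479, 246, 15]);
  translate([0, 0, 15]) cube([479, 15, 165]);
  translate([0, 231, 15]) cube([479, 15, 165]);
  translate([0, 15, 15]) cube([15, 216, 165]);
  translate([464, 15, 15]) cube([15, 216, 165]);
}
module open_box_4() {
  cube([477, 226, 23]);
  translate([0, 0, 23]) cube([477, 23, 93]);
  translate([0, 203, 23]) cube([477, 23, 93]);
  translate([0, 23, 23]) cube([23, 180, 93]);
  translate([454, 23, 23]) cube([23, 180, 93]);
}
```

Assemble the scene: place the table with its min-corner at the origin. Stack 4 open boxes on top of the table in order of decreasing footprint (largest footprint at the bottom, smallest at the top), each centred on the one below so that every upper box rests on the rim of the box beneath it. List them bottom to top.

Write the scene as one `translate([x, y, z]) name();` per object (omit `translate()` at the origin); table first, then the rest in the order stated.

table();
translate([577, 263, 711]) open_box();
translate([581, 271, 924]) open_box_2();
translate([599, 290, 1123]) open_box_3();
translate([600, 300, 1303]) open_box_4();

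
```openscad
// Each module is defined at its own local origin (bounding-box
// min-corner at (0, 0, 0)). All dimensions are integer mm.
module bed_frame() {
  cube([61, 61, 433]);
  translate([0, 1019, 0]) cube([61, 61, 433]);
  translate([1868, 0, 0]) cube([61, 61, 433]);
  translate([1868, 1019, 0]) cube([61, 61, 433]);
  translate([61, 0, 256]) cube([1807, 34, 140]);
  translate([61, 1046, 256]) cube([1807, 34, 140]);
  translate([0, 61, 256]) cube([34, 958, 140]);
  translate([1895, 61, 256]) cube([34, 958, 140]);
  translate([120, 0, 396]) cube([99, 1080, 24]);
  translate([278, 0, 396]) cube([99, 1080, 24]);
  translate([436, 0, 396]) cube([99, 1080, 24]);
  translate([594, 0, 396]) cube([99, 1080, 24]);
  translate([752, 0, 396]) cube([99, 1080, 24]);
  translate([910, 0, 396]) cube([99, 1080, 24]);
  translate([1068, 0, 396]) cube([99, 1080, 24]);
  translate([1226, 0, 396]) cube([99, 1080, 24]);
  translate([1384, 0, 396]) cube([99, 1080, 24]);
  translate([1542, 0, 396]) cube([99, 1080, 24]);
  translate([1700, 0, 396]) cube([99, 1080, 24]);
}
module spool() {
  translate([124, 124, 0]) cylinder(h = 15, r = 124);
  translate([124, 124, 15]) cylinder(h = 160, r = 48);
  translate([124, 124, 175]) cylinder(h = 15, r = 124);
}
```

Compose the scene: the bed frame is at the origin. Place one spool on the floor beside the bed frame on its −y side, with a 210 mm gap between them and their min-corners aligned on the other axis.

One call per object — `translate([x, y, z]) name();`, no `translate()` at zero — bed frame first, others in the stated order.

bed_frame();
translate([0, -458, 0]) spool();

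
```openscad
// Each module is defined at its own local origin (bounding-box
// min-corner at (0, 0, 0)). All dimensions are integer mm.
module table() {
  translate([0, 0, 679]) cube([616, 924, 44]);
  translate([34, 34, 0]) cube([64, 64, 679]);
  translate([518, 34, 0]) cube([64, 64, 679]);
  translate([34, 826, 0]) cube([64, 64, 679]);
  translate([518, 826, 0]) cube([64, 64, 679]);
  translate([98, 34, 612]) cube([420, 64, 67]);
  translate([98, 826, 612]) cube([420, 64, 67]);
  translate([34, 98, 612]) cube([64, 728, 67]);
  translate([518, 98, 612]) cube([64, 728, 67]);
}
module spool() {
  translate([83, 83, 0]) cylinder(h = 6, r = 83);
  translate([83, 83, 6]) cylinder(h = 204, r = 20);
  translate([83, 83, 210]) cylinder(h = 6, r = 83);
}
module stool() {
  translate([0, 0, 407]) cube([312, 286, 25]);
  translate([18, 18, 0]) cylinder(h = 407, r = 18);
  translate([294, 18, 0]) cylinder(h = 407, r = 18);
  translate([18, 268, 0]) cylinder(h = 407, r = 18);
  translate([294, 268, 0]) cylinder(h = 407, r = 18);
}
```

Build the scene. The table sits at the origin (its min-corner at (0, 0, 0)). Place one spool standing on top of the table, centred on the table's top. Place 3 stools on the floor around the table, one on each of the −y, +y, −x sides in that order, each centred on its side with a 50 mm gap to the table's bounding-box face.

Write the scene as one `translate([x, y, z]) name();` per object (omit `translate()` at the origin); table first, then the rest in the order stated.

table();
translate([225, 379, 723]) spool();
translate([152, -336, 0]) stool();
translate([152, 974, 0]) stool();
translate([-362, 319, 0]) stool();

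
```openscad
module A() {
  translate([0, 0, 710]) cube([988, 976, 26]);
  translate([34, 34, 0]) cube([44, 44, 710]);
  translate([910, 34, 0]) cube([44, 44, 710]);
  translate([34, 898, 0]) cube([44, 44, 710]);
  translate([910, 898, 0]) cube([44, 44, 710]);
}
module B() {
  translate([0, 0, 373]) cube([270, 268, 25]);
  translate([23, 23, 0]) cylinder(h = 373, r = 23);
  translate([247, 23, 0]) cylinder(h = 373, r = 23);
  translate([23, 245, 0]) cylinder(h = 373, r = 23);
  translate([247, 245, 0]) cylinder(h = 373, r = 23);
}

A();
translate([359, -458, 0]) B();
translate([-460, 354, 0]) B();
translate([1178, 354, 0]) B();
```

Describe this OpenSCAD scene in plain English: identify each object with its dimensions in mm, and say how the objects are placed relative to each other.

A is a table: top 988 mm (x) × 976 mm (y), 26 mm thick, upper face at z = 736 mm, on four 44×44 mm square legs, each inset 34 mm from the nearest pair of top edges, running from z = 0 to the bottom of the top.

B is a four-legged stool. The seat is a 270×268×25 mm slab whose top surface is at z = 398 mm; four round legs, each 46 mm in diameter, run from the floor (z = 0) to the underside of the seat, each leg's axis is inset half a diameter from the nearest pair of seat edges (so the leg's bounding box is flush with the corner).

Three stools sit around the table at the −y, −x, +x sides.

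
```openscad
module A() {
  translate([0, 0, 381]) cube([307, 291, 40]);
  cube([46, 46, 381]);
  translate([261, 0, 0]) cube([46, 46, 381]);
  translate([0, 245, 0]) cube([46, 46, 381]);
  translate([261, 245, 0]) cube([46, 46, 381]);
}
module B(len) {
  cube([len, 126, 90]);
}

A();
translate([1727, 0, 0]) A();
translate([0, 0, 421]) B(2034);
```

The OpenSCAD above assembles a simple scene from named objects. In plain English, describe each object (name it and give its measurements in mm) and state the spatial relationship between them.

A is a simple wooden stool: a rectangular seat 307 mm (x) by 291 mm (y), 40 mm thick, top face at z = 421 mm, on four square legs, each 46×46 mm in cross-section. The legs rest on z = 0, each flush with a corner of the seat.

B is a rectangular beam 2034 mm long (x), 126 mm deep (y), 90 mm thick (z).

The beam spans the tops of two stools placed 1420 mm apart, resting at z = 421 mm.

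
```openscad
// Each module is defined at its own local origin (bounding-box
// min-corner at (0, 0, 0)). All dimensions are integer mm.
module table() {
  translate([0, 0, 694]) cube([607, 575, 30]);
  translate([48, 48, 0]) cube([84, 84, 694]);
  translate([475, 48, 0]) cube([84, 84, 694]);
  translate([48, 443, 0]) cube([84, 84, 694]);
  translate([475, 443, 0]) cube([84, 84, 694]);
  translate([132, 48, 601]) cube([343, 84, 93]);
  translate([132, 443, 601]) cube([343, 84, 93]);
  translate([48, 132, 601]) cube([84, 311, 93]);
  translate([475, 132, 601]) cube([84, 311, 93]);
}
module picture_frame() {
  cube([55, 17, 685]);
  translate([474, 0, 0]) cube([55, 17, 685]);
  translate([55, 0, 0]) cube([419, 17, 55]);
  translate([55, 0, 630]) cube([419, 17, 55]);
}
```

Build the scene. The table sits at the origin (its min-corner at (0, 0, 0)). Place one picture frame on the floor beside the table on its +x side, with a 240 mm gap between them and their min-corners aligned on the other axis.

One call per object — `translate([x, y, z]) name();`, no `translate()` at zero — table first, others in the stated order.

table();
translate([847, 0, 0]) picture_frame();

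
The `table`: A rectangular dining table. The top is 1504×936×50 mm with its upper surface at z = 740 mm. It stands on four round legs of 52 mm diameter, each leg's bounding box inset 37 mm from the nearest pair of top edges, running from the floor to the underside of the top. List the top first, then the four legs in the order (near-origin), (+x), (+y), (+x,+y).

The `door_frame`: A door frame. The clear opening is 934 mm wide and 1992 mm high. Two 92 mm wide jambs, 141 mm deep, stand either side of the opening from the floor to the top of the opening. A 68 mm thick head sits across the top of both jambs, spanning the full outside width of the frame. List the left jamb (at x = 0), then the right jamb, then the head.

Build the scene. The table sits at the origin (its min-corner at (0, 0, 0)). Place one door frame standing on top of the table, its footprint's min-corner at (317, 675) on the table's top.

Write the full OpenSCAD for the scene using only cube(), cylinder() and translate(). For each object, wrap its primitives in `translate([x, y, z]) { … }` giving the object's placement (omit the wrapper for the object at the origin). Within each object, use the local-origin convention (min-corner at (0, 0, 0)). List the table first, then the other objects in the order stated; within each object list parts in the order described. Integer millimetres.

translate([0, 0, 690]) cube([1504, 936, 50]);
translate([63, 63, 0]) cylinder(h = 690, r = 26);
translate([1441, 63, 0]) cylinder(h = 690, r = 26);
translate([63, 873, 0]) cylinder(h = 690, r = 26);
translate([1441, 873, 0]) cylinder(h = 690, r = 26);
translate([317, 675, 740]) {
  cube([92, 141, 1992]);
  translate([1026, 0, 0]) cube([92, 141, 1992]);
  translate([0, 0, 1992]) cube([1118, 141, 68]);
}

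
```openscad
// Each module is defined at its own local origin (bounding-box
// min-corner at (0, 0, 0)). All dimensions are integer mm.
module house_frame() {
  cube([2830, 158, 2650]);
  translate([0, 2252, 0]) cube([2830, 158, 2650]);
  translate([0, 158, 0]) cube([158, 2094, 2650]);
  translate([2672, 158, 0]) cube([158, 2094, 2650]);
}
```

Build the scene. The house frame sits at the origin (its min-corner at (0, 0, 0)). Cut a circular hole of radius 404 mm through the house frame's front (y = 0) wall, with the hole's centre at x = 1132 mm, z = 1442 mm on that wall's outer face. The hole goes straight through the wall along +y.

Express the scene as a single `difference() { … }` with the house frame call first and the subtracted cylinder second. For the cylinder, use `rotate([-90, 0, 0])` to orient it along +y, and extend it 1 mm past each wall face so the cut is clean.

difference() {
  house_frame();
  translate([1132, -1, 1442]) rotate([-90, 0, 0]) cylinder(h = 160, r = 404);
}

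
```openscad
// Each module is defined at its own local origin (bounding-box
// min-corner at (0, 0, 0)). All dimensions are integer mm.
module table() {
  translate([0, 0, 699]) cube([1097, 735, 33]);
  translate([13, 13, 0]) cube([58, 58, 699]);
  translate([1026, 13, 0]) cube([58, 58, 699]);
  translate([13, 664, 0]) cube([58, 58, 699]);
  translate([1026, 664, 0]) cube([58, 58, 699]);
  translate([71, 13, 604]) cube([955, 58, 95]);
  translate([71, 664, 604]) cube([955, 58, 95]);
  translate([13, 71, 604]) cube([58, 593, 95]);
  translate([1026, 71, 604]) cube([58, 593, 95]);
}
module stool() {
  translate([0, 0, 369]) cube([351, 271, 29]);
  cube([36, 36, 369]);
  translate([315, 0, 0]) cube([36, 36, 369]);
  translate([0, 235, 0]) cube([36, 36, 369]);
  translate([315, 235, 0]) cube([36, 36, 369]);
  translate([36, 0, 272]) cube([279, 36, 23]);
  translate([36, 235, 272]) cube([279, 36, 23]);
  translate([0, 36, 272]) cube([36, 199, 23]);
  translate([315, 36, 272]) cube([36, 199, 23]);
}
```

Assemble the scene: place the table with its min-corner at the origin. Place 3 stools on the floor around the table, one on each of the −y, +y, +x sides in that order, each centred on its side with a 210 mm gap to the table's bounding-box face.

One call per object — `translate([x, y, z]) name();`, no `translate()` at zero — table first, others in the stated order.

table();
translate([373, -481, 0]) stool();
translate([373, 945, 0]) stool();
translate([1307, 232, 0]) stool();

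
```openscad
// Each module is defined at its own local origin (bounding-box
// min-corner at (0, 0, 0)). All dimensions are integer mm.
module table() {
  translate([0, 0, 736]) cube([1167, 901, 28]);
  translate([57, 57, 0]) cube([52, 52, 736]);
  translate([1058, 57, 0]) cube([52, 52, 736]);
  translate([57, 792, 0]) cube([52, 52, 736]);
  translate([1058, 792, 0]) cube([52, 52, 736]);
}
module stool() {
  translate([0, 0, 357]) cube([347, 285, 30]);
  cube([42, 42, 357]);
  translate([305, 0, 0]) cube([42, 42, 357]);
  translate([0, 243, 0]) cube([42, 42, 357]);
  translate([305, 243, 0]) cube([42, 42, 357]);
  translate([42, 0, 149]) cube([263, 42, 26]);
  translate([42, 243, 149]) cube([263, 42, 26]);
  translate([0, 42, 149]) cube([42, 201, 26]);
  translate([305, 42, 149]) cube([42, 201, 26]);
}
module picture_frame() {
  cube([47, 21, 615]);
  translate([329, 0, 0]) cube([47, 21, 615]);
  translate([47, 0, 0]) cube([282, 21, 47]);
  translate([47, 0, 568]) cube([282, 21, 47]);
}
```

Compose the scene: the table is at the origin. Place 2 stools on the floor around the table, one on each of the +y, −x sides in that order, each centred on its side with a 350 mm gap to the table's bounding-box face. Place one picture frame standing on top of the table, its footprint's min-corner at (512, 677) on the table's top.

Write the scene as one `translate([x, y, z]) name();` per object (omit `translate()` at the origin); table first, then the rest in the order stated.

table();
translate([410, 1251, 0]) stool();
translate([-697, 308, 0]) stool();
translate([512, 677, 764]) picture_frame();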